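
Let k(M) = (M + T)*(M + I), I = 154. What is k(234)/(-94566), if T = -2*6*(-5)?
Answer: -19012/15761 ≈ -1.2063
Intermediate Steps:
T = 60 (T = -12*(-5) = 60)
k(M) = (60 + M)*(154 + M) (k(M) = (M + 60)*(M + 154) = (60 + M)*(154 + M))
k(234)/(-94566) = (9240 + 234² + 214*234)/(-94566) = (9240 + 54756 + 50076)*(-1/94566) = 114072*(-1/94566) = -19012/15761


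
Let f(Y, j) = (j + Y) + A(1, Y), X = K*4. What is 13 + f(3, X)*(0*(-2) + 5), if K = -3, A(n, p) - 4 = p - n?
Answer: -2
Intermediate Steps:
A(n, p) = 4 + p - n (A(n, p) = 4 + (p - n) = 4 + p - n)
X = -12 (X = -3*4 = -12)
f(Y, j) = 3 + j + 2*Y (f(Y, j) = (j + Y) + (4 + Y - 1*1) = (Y + j) + (4 + Y - 1) = (Y + j) + (3 + Y) = 3 + j + 2*Y)
13 + f(3, X)*(0*(-2) + 5) = 13 + (3 - 12 + 2*3)*(0*(-2) + 5) = 13 + (3 - 12 + 6)*(0 + 5) = 13 - 3*5 = 13 - 15 = -2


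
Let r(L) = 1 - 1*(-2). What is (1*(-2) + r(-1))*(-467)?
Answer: -467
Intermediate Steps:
r(L) = 3 (r(L) = 1 + 2 = 3)
(1*(-2) + r(-1))*(-467) = (1*(-2) + 3)*(-467) = (-2 + 3)*(-467) = 1*(-467) = -467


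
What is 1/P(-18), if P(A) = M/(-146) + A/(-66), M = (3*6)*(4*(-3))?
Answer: 803/1407 ≈ 0.57072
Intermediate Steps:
M = -216 (M = 18*(-12) = -216)
P(A) = 108/73 - A/66 (P(A) = -216/(-146) + A/(-66) = -216*(-1/146) + A*(-1/66) = 108/73 - A/66)
1/P(-18) = 1/(108/73 - 1/66*(-18)) = 1/(108/73 + 3/11) = 1/(1407/803) = 803/1407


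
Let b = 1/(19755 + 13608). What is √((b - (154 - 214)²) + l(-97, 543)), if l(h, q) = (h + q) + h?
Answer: 2*I*√100518189046/11121 ≈ 57.018*I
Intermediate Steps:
l(h, q) = q + 2*h
b = 1/33363 ≈ 2.9973e-5
√((b - (154 - 214)²) + l(-97, 543)) = √((1/33363 - (154 - 214)²) + (543 + 2*(-97))) = √((1/33363 - 1*(-60)²) + (543 - 194)) = √((1/33363 - 1*3600) + 349) = √((1/33363 - 3600) + 349) = √(-120106799/33363 + 349) = √(-108463112/33363) = 2*I*√100518189046/11121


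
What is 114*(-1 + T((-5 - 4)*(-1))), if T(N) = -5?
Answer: -684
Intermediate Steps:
114*(-1 + T((-5 - 4)*(-1))) = 114*(-1 - 5) = 114*(-6) = -684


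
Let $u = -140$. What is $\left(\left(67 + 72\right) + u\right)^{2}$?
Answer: $1$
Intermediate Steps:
$\left(\left(67 + 72\right) + u\right)^{2} = \left(\left(67 + 72\right) - 140\right)^{2} = \left(139 - 140\right)^{2} = \left(-1\right)^{2} = 1$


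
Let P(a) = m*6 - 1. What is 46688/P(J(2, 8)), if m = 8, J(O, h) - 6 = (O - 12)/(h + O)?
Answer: 46688/47 ≈ 993.36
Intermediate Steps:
J(O, h) = 6 + (-12 + O)/(O + h) (J(O, h) = 6 + (O - 12)/(h + O) = 6 + (-12 + O)/(O + h))
P(a) = 47 (P(a) = 8*6 - 1 = 48 - 1 = 47)
46688/P(J(2, 8)) = 46688/47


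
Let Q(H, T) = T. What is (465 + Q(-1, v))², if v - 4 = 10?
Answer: 229441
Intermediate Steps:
v = 14 (v = 4 + 10 = 14)
(465 + Q(-1, v))² = (465 + 14)² = 479² = 229441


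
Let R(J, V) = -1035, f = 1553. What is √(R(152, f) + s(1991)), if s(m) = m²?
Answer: √3963046 ≈ 1990.7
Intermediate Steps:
√(R(152, f) + s(1991)) = √(-1035 + 1991²) = √(-1035 + 3964081) = √3963046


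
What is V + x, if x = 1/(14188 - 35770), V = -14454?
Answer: -311946229/21582 ≈ -14454.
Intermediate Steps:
x = -1/21582 (x = 1/(-21582) = -1/21582 ≈ -4.6335e-5)
V + x = -14454 - 1/21582 = -311946229/21582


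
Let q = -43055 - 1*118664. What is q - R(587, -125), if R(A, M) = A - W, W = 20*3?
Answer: -162246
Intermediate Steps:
W = 60
R(A, M) = -60 + A (R(A, M) = A - 1*60 = A - 60 = -60 + A)
q = -161719 (q = -43055 - 118664 = -161719)
q - R(587, -125) = -161719 - (-60 + 587) = -161719 - 1*527 = -161719 - 527 = -162246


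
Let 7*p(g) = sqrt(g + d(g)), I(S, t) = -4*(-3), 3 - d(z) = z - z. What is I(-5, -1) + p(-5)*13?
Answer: 12 + 13*I*sqrt(2)/7 ≈ 12.0 + 2.6264*I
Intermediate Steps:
d(z) = 3 (d(z) = 3 - (z - z) = 3 - 1*0 = 3 + 0 = 3)
I(S, t) = 12
p(g) = sqrt(3 + g)/7 (p(g) = sqrt(g + 3)/7 = sqrt(3 + g)/7)
I(-5, -1) + p(-5)*13 = 12 + (sqrt(3 - 5)/7)*13 = 12 + (sqrt(-2)/7)*13 = 12 + ((I*sqrt(2))/7)*13 = 12 + (I*sqrt(2)/7)*13 = 12 + 13*I*sqrt(2)/7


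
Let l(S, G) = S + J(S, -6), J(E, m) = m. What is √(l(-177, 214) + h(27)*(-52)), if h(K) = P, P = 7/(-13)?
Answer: I*√155 ≈ 12.45*I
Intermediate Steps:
P = -7/13 (P = 7*(-1/13) = -7/13 ≈ -0.53846)
h(K) = -7/13
l(S, G) = -6 + S (l(S, G) = S - 6 = -6 + S)
√(l(-177, 214) + h(27)*(-52)) = √((-6 - 177) - 7/13*(-52)) = √(-183 + 28) = √(-155) = I*√155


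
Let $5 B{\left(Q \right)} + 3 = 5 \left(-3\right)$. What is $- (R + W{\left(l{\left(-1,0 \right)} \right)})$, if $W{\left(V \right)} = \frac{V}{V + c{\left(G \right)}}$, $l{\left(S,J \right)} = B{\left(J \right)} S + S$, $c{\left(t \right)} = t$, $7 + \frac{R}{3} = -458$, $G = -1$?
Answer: $\frac{11147}{8} \approx 1393.4$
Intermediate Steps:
$R = -1395$ ($R = -21 + 3 \left(-458\right) = -21 - 1374 = -1395$)
$B{\left(Q \right)} = - \frac{18}{5}$ ($B{\left(Q \right)} = - \frac{3}{5} + \frac{5 \left(-3\right)}{5} = - \frac{3}{5} + \frac{1}{5} \left(-15\right) = - \frac{3}{5} - 3 = - \frac{18}{5}$)
$l{\left(S,J \right)} = - \frac{13 S}{5}$ ($l{\left(S,J \right)} = - \frac{18 S}{5} + S = - \frac{13 S}{5}$)
$W{\left(V \right)} = \frac{V}{-1 + V}$ ($W{\left(V \right)} = \frac{V}{V - 1} = \frac{V}{-1 + V}$)
$- (R + W{\left(l{\left(-1,0 \right)} \right)}) = - (-1395 + \frac{\left(- \frac{13}{5}\right) \left(-1\right)}{-1 - - \frac{13}{5}}) = - (-1395 + \frac{13}{5 \left(-1 + \frac{13}{5}\right)}) = - (-1395 + \frac{13}{5 \cdot \frac{8}{5}}) = - (-1395 + \frac{13}{5} \cdot \frac{5}{8}) = - (-1395 + \frac{13}{8}) = \left(-1\right) \left(- \frac{11147}{8}\right) = \frac{11147}{8}$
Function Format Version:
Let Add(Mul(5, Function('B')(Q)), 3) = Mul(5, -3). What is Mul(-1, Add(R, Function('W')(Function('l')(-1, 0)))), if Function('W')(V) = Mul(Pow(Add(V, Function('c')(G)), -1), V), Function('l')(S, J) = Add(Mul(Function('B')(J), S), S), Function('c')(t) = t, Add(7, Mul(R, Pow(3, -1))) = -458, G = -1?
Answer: Rational(11147, 8) ≈ 1393.4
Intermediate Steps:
R = -1395 (R = Add(-21, Mul(3, -458)) = Add(-21, -1374) = -1395)
Function('B')(Q) = Rational(-18, 5) (Function('B')(Q) = Add(Rational(-3, 5), Mul(Rational(1, 5), Mul(5, -3))) = Add(Rational(-3, 5), Mul(Rational(1, 5), -15)) = Add(Rational(-3, 5), -3) = Rational(-18, 5))
Function('l')(S, J) = Mul(Rational(-13, 5), S) (Function('l')(S, J) = Add(Mul(Rational(-18, 5), S), S) = Mul(Rational(-13, 5), S))
Function('W')(V) = Mul(V, Pow(Add(-1, V), -1)) (Function('W')(V) = Mul(Pow(Add(V, -1), -1), V) = Mul(Pow(Add(-1, V), -1), V) = Mul(V, Pow(Add(-1, V), -1)))
Mul(-1, Add(R, Function('W')(Function('l')(-1, 0)))) = Mul(-1, Add(-1395, Mul(Mul(Rational(-13, 5), -1), Pow(Add(-1, Mul(Rational(-13, 5), -1)), -1)))) = Mul(-1, Add(-1395, Mul(Rational(13, 5), Pow(Add(-1, Rational(13, 5)), -1)))) = Mul(-1, Add(-1395, Mul(Rational(13, 5), Pow(Rational(8, 5), -1)))) = Mul(-1, Add(-1395, Mul(Rational(13, 5), Rational(5, 8)))) = Mul(-1, Add(-1395, Rational(13, 8))) = Mul(-1, Rational(-11147, 8)) = Rational(11147, 8)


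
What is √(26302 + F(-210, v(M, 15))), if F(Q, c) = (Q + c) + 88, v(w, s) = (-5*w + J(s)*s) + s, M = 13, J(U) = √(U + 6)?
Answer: √(26130 + 15*√21) ≈ 161.86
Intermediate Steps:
J(U) = √(6 + U)
v(w, s) = s - 5*w + s*√(6 + s) (v(w, s) = (-5*w + √(6 + s)*s) + s = (-5*w + s*√(6 + s)) + s = s - 5*w + s*√(6 + s))
F(Q, c) = 88 + Q + c
√(26302 + F(-210, v(M, 15))) = √(26302 + (88 - 210 + (15 - 5*13 + 15*√(6 + 15)))) = √(26302 + (88 - 210 + (15 - 65 + 15*√21))) = √(26302 + (88 - 210 + (-50 + 15*√21))) = √(26302 + (-172 + 15*√21)) = √(26130 + 15*√21)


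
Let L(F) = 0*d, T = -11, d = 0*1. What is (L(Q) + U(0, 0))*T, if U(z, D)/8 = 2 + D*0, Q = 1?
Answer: -176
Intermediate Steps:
U(z, D) = 16 (U(z, D) = 8*(2 + D*0) = 8*(2 + 0) = 8*2 = 16)
d = 0
L(F) = 0 (L(F) = 0*0 = 0)
(L(Q) + U(0, 0))*T = (0 + 16)*(-11) = 16*(-11) = -176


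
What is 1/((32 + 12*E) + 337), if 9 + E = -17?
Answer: 1/57 ≈ 0.017544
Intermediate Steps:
E = -26 (E = -9 - 17 = -26)
1/((32 + 12*E) + 337) = 1/((32 + 12*(-26)) + 337) = 1/((32 - 312) + 337) = 1/(-280 + 337) = 1/57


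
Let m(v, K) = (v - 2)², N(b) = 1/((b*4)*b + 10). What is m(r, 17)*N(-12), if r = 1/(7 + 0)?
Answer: 169/28714 ≈ 0.0058856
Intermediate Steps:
r = ⅐ (r = 1/7 = ⅐ ≈ 0.14286)
N(b) = 1/(10 + 4*b²) (N(b) = 1/((4*b)*b + 10) = 1/(4*b² + 10) = 1/(10 + 4*b²))
m(v, K) = (-2 + v)²
m(r, 17)*N(-12) = (-2 + ⅐)²*(1/(2*(5 + 2*(-12)²))) = (-13/7)²*(1/(2*(5 + 2*144))) = 169*(1/(2*(5 + 288)))/49 = 169*((½)/293)/49 = 169*((½)*(1/293))/49 = (169/49)*(1/586) = 169/28714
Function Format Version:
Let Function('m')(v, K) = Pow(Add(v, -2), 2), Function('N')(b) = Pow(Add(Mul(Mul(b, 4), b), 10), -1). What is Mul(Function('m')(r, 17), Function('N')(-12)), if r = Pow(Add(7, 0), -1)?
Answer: Rational(169, 28714) ≈ 0.0058856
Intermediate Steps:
r = Rational(1, 7) (r = Pow(7, -1) = Rational(1, 7) ≈ 0.14286)
Function('N')(b) = Pow(Add(10, Mul(4, Pow(b, 2))), -1) (Function('N')(b) = Pow(Add(Mul(Mul(4, b), b), 10), -1) = Pow(Add(Mul(4, Pow(b, 2)), 10), -1) = Pow(Add(10, Mul(4, Pow(b, 2))), -1))
Function('m')(v, K) = Pow(Add(-2, v), 2)
Mul(Function('m')(r, 17), Function('N')(-12)) = Mul(Pow(Add(-2, Rational(1, 7)), 2), Mul(Rational(1, 2), Pow(Add(5, Mul(2, Pow(-12, 2))), -1))) = Mul(Pow(Rational(-13, 7), 2), Mul(Rational(1, 2), Pow(Add(5, Mul(2, 144)), -1))) = Mul(Rational(169, 49), Mul(Rational(1, 2), Pow(Add(5, 288), -1))) = Mul(Rational(169, 49), Mul(Rational(1, 2), Pow(293, -1))) = Mul(Rational(169, 49), Mul(Rational(1, 2), Rational(1, 293))) = Mul(Rational(169, 49), Rational(1, 586)) = Rational(169, 28714)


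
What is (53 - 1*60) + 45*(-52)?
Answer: -2347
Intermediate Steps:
(53 - 1*60) + 45*(-52) = (53 - 60) - 2340 = -7 - 2340 = -2347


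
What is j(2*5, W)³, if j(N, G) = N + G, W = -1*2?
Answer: 512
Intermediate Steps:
W = -2
j(N, G) = G + N
j(2*5, W)³ = (-2 + 2*5)³ = (-2 + 10)³ = 8³ = 512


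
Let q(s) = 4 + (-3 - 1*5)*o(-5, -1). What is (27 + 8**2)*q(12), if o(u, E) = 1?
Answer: -364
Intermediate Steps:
q(s) = -4 (q(s) = 4 + (-3 - 1*5)*1 = 4 + (-3 - 5)*1 = 4 - 8*1 = 4 - 8 = -4)
(27 + 8**2)*q(12) = (27 + 8**2)*(-4) = (27 + 64)*(-4) = 91*(-4) = -364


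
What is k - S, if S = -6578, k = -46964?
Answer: -40386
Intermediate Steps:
k - S = -46964 - 1*(-6578) = -46964 + 6578 = -40386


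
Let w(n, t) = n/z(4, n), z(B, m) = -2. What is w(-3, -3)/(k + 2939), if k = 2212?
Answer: 1/3434 ≈ 0.00029121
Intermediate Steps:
w(n, t) = -n/2 (w(n, t) = n/(-2) = n*(-½) = -n/2)
w(-3, -3)/(k + 2939) = (-½*(-3))/(2212 + 2939) = (3/2)/5151 = (3/2)*(1/5151) = 1/3434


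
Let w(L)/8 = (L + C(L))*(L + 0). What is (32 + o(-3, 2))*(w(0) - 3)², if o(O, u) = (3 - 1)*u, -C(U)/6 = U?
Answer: 324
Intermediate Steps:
C(U) = -6*U
o(O, u) = 2*u
w(L) = -40*L² (w(L) = 8*((L - 6*L)*(L + 0)) = 8*((-5*L)*L) = 8*(-5*L²) = -40*L²)
(32 + o(-3, 2))*(w(0) - 3)² = (32 + 2*2)*(-40*0² - 3)² = (32 + 4)*(-40*0 - 3)² = 36*(0 - 3)² = 36*(-3)² = 36*9 = 324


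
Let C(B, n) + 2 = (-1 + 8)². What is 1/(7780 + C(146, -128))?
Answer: 1/7827 ≈ 0.00012776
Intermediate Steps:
C(B, n) = 47 (C(B, n) = -2 + (-1 + 8)² = -2 + 7² = -2 + 49 = 47)
1/(7780 + C(146, -128)) = 1/(7780 + 47) = 1/7827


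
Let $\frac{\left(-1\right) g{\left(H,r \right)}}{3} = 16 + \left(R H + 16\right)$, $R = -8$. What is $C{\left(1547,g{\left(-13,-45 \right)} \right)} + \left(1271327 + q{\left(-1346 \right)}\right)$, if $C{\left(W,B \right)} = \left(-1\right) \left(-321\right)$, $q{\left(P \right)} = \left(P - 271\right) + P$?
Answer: $1268685$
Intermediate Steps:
$q{\left(P \right)} = -271 + 2 P$ ($q{\left(P \right)} = \left(-271 + P\right) + P = -271 + 2 P$)
$g{\left(H,r \right)} = -96 + 24 H$ ($g{\left(H,r \right)} = - 3 \left(16 - \left(-16 + 8 H\right)\right) = - 3 \left(32 - 8 H\right) = -96 + 24 H$)
$C{\left(W,B \right)} = 321$
$C{\left(1547,g{\left(-13,-45 \right)} \right)} + \left(1271327 + q{\left(-1346 \right)}\right) = 321 + \left(1271327 + \left(-271 + 2 \left(-1346\right)\right)\right) = 321 + \left(1271327 - 2963\right) = 321 + 1268364 = 1268685$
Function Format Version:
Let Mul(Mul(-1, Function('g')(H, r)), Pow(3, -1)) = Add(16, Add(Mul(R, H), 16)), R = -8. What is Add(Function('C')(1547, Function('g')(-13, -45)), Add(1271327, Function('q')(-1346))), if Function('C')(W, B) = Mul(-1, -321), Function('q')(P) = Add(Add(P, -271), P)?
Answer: 1268685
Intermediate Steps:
Function('q')(P) = Add(-271, Mul(2, P)) (Function('q')(P) = Add(Add(-271, P), P) = Add(-271, Mul(2, P)))
Function('g')(H, r) = Add(-96, Mul(24, H)) (Function('g')(H, r) = Mul(-3, Add(16, Add(Mul(-8, H), 16))) = Mul(-3, Add(16, Add(16, Mul(-8, H)))) = Mul(-3, Add(32, Mul(-8, H))) = Add(-96, Mul(24, H)))
Function('C')(W, B) = 321
Add(Function('C')(1547, Function('g')(-13, -45)), Add(1271327, Function('q')(-1346))) = Add(321, Add(1271327, Add(-271, Mul(2, -1346)))) = Add(321, Add(1271327, Add(-271, -2692))) = Add(321, Add(1271327, -2963)) = Add(321, 1268364) = 1268685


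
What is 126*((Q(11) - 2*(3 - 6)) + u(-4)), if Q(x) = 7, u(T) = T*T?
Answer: 3654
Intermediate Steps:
u(T) = T²
126*((Q(11) - 2*(3 - 6)) + u(-4)) = 126*((7 - 2*(3 - 6)) + (-4)²) = 126*((7 - 2*(-3)) + 16) = 126*((7 - 1*(-6)) + 16) = 126*((7 + 6) + 16) = 126*(13 + 16) = 126*29 = 3654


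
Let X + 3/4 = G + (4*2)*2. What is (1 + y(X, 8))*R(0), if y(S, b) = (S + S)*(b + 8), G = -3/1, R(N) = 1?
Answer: 393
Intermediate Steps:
G = -3 (G = -3*1 = -3)
X = 49/4 (X = -3/4 + (-3 + (4*2)*2) = -3/4 + (-3 + 8*2) = -3/4 + (-3 + 16) = -3/4 + 13 = 49/4 ≈ 12.250)
y(S, b) = 2*S*(8 + b) (y(S, b) = (2*S)*(8 + b) = 2*S*(8 + b))
(1 + y(X, 8))*R(0) = (1 + 2*(49/4)*(8 + 8))*1 = (1 + 2*(49/4)*16)*1 = (1 + 392)*1 = 393*1 = 393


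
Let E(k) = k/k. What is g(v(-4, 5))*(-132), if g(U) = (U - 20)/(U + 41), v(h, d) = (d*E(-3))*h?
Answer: 1760/7 ≈ 251.43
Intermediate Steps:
E(k) = 1
v(h, d) = d*h (v(h, d) = (d*1)*h = d*h)
g(U) = (-20 + U)/(41 + U)
g(v(-4, 5))*(-132) = ((-20 + 5*(-4))/(41 + 5*(-4)))*(-132) = ((-20 - 20)/(41 - 20))*(-132) = (-40/21)*(-132) = ((1/21)*(-40))*(-132) = -40/21*(-132) = 1760/7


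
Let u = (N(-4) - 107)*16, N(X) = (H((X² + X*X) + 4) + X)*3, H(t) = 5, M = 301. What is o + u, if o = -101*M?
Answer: -32065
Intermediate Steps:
o = -30401 (o = -101*301 = -30401)
N(X) = 15 + 3*X (N(X) = (5 + X)*3 = 15 + 3*X)
u = -1664 (u = ((15 + 3*(-4)) - 107)*16 = ((15 - 12) - 107)*16 = (3 - 107)*16 = -104*16 = -1664)
o + u = -30401 - 1664 = -32065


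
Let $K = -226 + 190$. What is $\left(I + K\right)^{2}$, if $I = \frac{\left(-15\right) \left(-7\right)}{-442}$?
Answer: $\frac{256544289}{195364} \approx 1313.2$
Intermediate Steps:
$K = -36$
$I = - \frac{105}{442}$ ($I = 105 \left(- \frac{1}{442}\right) = - \frac{105}{442} \approx -0.23756$)
$\left(I + K\right)^{2} = \left(- \frac{105}{442} - 36\right)^{2} = \left(- \frac{16017}{442}\right)^{2} = \frac{256544289}{195364}$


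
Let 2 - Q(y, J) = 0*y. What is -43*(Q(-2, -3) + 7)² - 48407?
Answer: -51890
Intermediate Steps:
Q(y, J) = 2 (Q(y, J) = 2 - 0*y = 2 - 1*0 = 2 + 0 = 2)
-43*(Q(-2, -3) + 7)² - 48407 = -43*(2 + 7)² - 48407 = -43*9² - 48407 = -43*81 - 48407 = -3483 - 48407 = -51890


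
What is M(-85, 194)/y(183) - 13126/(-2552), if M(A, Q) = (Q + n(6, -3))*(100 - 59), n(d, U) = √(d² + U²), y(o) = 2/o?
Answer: 928667879/1276 + 22509*√5/2 ≈ 7.5296e+5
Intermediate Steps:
n(d, U) = √(U² + d²)
M(A, Q) = 41*Q + 123*√5 (M(A, Q) = (Q + √((-3)² + 6²))*(100 - 59) = (Q + √(9 + 36))*41 = (Q + √45)*41 = (Q + 3*√5)*41 = 41*Q + 123*√5)
M(-85, 194)/y(183) - 13126/(-2552) = (41*194 + 123*√5)/((2/183)) - 13126/(-2552) = (7954 + 123*√5)/((2*(1/183))) - 13126*(-1/2552) = (7954 + 123*√5)/(2/183) + 6563/1276 = (7954 + 123*√5)*(183/2) + 6563/1276 = (727791 + 22509*√5/2) + 6563/1276 = 928667879/1276 + 22509*√5/2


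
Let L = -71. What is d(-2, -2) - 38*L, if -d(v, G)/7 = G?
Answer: 2712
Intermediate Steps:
d(v, G) = -7*G
d(-2, -2) - 38*L = -7*(-2) - 38*(-71) = 14 + 2698 = 2712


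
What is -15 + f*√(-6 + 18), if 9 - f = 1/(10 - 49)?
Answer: -15 + 704*√3/39 ≈ 16.266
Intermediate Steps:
f = 352/39 (f = 9 - 1/(10 - 49) = 9 - 1/(-39) = 9 - 1*(-1/39) = 9 + 1/39 = 352/39 ≈ 9.0256)
-15 + f*√(-6 + 18) = -15 + 352*√(-6 + 18)/39 = -15 + 352*√12/39 = -15 + 352*(2*√3)/39 = -15 + 704*√3/39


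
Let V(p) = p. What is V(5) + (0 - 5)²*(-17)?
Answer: -420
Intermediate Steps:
V(5) + (0 - 5)²*(-17) = 5 + (0 - 5)²*(-17) = 5 + (-5)²*(-17) = 5 + 25*(-17) = 5 - 425 = -420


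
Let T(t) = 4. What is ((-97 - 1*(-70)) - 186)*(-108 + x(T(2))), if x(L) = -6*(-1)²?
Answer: 24282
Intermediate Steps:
x(L) = -6 (x(L) = -6*1 = -6)
((-97 - 1*(-70)) - 186)*(-108 + x(T(2))) = ((-97 - 1*(-70)) - 186)*(-108 - 6) = ((-97 + 70) - 186)*(-114) = (-27 - 186)*(-114) = -213*(-114) = 24282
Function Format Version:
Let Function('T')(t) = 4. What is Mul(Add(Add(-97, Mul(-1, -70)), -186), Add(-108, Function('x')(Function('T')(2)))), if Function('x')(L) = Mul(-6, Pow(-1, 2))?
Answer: 24282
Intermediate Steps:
Function('x')(L) = -6 (Function('x')(L) = Mul(-6, 1) = -6)
Mul(Add(Add(-97, Mul(-1, -70)), -186), Add(-108, Function('x')(Function('T')(2)))) = Mul(Add(Add(-97, Mul(-1, -70)), -186), Add(-108, -6)) = Mul(Add(Add(-97, 70), -186), -114) = Mul(Add(-27, -186), -114) = Mul(-213, -114) = 24282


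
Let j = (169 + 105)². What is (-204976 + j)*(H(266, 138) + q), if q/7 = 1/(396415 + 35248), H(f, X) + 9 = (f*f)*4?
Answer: -15869506803364800/431663 ≈ -3.6764e+10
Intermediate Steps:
H(f, X) = -9 + 4*f² (H(f, X) = -9 + (f*f)*4 = -9 + f²*4 = -9 + 4*f²)
j = 75076 (j = 274² = 75076)
q = 7/431663 (q = 7/(396415 + 35248) = 7/431663 ≈ 1.6216e-5)
(-204976 + j)*(H(266, 138) + q) = (-204976 + 75076)*((-9 + 4*266²) + 7/431663) = -129900*((-9 + 4*70756) + 7/431663) = -129900*((-9 + 283024) + 7/431663) = -129900*(283015 + 7/431663) = -129900*122167103952/431663 = -15869506803364800/431663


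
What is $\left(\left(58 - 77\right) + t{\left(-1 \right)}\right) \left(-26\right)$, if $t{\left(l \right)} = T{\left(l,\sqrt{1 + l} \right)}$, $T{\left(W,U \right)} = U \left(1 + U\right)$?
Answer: $494$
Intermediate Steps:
$t{\left(l \right)} = \sqrt{1 + l} \left(1 + \sqrt{1 + l}\right)$
$\left(\left(58 - 77\right) + t{\left(-1 \right)}\right) \left(-26\right) = \left(\left(58 - 77\right) + \left(1 - 1 + \sqrt{1 - 1}\right)\right) \left(-26\right) = \left(-19 + \left(1 - 1 + \sqrt{0}\right)\right) \left(-26\right) = \left(-19 + \left(1 - 1 + 0\right)\right) \left(-26\right) = \left(-19 + 0\right) \left(-26\right) = \left(-19\right) \left(-26\right) = 494$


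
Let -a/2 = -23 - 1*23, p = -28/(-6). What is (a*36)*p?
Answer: 15456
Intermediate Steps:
p = 14/3 (p = -28*(-1/6) = 14/3 ≈ 4.6667)
a = 92 (a = -2*(-23 - 1*23) = -2*(-23 - 23) = -2*(-46) = 92)
(a*36)*p = (92*36)*(14/3) = 3312*(14/3) = 15456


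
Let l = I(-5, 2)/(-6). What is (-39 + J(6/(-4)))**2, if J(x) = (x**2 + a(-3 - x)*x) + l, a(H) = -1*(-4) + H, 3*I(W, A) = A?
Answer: 534361/324 ≈ 1649.3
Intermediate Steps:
I(W, A) = A/3
a(H) = 4 + H
l = -1/9 (l = ((1/3)*2)/(-6) = (2/3)*(-1/6) = -1/9 ≈ -0.11111)
J(x) = -1/9 + x**2 + x*(1 - x) (J(x) = (x**2 + (4 + (-3 - x))*x) - 1/9 = (x**2 + (1 - x)*x) - 1/9 = (x**2 + x*(1 - x)) - 1/9 = -1/9 + x**2 + x*(1 - x))
(-39 + J(6/(-4)))**2 = (-39 + (-1/9 + 6/(-4)))**2 = (-39 + (-1/9 + 6*(-1/4)))**2 = (-39 + (-1/9 - 3/2))**2 = (-39 - 29/18)**2 = (-731/18)**2 = 534361/324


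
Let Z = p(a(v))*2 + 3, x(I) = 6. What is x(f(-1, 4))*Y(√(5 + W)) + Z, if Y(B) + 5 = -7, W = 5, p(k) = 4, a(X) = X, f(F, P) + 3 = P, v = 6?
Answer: -61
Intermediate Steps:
f(F, P) = -3 + P
Y(B) = -12 (Y(B) = -5 - 7 = -12)
Z = 11 (Z = 4*2 + 3 = 8 + 3 = 11)
x(f(-1, 4))*Y(√(5 + W)) + Z = 6*(-12) + 11 = -72 + 11 = -61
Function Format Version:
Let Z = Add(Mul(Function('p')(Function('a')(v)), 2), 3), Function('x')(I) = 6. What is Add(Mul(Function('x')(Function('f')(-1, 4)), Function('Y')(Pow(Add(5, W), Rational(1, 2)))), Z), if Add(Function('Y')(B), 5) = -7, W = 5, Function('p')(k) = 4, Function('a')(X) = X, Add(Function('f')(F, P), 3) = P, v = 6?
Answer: -61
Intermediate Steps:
Function('f')(F, P) = Add(-3, P)
Function('Y')(B) = -12 (Function('Y')(B) = Add(-5, -7) = -12)
Z = 11 (Z = Add(Mul(4, 2), 3) = Add(8, 3) = 11)
Add(Mul(Function('x')(Function('f')(-1, 4)), Function('Y')(Pow(Add(5, W), Rational(1, 2)))), Z) = Add(Mul(6, -12), 11) = Add(-72, 11) = -61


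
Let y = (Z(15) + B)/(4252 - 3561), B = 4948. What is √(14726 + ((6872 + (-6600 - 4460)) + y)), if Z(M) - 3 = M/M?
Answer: √5035116610/691 ≈ 102.69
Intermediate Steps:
Z(M) = 4 (Z(M) = 3 + M/M = 3 + 1 = 4)
y = 4952/691 (y = (4 + 4948)/(4252 - 3561) = 4952/691 ≈ 7.1664)
√(14726 + ((6872 + (-6600 - 4460)) + y)) = √(14726 + ((6872 + (-6600 - 4460)) + 4952/691)) = √(14726 + ((6872 - 11060) + 4952/691)) = √(14726 + (-4188 + 4952/691)) = √(14726 - 2888956/691) = √(7286710/691) = √5035116610/691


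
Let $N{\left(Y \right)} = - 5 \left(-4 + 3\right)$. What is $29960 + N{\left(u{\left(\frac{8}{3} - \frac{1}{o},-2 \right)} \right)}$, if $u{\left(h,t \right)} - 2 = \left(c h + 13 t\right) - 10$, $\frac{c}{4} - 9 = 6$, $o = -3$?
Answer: $29965$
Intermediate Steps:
$c = 60$ ($c = 36 + 4 \cdot 6 = 36 + 24 = 60$)
$u{\left(h,t \right)} = -8 + 13 t + 60 h$ ($u{\left(h,t \right)} = 2 - \left(10 - 60 h - 13 t\right) = 2 + \left(-10 + 13 t + 60 h\right) = -8 + 13 t + 60 h$)
$N{\left(Y \right)} = 5$ ($N{\left(Y \right)} = \left(-5\right) \left(-1\right) = 5$)
$29960 + N{\left(u{\left(\frac{8}{3} - \frac{1}{o},-2 \right)} \right)} = 29960 + 5 = 29965$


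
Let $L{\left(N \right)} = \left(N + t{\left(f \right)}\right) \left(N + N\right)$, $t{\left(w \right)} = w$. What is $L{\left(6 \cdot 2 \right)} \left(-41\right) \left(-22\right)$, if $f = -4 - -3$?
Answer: $238128$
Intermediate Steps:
$f = -1$ ($f = -4 + 3 = -1$)
$L{\left(N \right)} = 2 N \left(-1 + N\right)$ ($L{\left(N \right)} = \left(N - 1\right) \left(N + N\right) = \left(-1 + N\right) 2 N = 2 N \left(-1 + N\right)$)
$L{\left(6 \cdot 2 \right)} \left(-41\right) \left(-22\right) = 2 \cdot 6 \cdot 2 \left(-1 + 6 \cdot 2\right) \left(-41\right) \left(-22\right) = 2 \cdot 12 \left(-1 + 12\right) \left(-41\right) \left(-22\right) = 2 \cdot 12 \cdot 11 \left(-41\right) \left(-22\right) = 264 \left(-41\right) \left(-22\right) = \left(-10824\right) \left(-22\right) = 238128$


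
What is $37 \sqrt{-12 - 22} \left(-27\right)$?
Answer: $- 999 i \sqrt{34} \approx - 5825.1 i$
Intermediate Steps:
$37 \sqrt{-12 - 22} \left(-27\right) = 37 \sqrt{-34} \left(-27\right) = 37 i \sqrt{34} \left(-27\right) = - 999 i \sqrt{34}$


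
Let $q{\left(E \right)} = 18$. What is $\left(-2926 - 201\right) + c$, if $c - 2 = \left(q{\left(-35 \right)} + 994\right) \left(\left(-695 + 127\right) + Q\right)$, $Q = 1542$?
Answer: $982563$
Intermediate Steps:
$c = 985690$ ($c = 2 + \left(18 + 994\right) \left(\left(-695 + 127\right) + 1542\right) = 2 + 1012 \left(-568 + 1542\right) = 2 + 1012 \cdot 974 = 2 + 985688 = 985690$)
$\left(-2926 - 201\right) + c = \left(-2926 - 201\right) + 985690 = -3127 + 985690 = 982563$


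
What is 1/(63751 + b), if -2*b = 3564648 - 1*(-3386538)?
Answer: -1/3411842 ≈ -2.9310e-7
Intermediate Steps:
b = -3475593 (b = -(3564648 - 1*(-3386538))/2 = -(3564648 + 3386538)/2 = -½*6951186 = -3475593)
1/(63751 + b) = 1/(63751 - 3475593) = 1/(-3411842) = -1/3411842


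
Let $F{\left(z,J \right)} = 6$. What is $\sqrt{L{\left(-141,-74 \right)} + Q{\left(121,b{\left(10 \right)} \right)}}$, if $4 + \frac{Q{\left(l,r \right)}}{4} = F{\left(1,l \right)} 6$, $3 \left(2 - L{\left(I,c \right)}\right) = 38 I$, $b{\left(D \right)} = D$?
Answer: $2 \sqrt{479} \approx 43.772$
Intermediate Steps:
$L{\left(I,c \right)} = 2 - \frac{38 I}{3}$
$Q{\left(l,r \right)} = 128$ ($Q{\left(l,r \right)} = -16 + 4 \cdot 6 \cdot 6 = -16 + 4 \cdot 36 = -16 + 144 = 128$)
$\sqrt{L{\left(-141,-74 \right)} + Q{\left(121,b{\left(10 \right)} \right)}} = \sqrt{\left(2 - -1786\right) + 128} = \sqrt{\left(2 + 1786\right) + 128} = \sqrt{1788 + 128} = \sqrt{1916} = 2 \sqrt{479}$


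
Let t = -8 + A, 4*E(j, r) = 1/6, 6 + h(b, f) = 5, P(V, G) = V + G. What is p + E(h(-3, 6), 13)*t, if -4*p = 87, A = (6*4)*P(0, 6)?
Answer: -193/12 ≈ -16.083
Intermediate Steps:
P(V, G) = G + V
h(b, f) = -1 (h(b, f) = -6 + 5 = -1)
E(j, r) = 1/24 (E(j, r) = (1/4)/6 = (1/4)*(1/6) = 1/24)
A = 144 (A = (6*4)*(6 + 0) = 24*6 = 144)
t = 136 (t = -8 + 144 = 136)
p = -87/4 (p = -1/4*87 = -87/4 ≈ -21.750)
p + E(h(-3, 6), 13)*t = -87/4 + (1/24)*136 = -87/4 + 17/3 = -193/12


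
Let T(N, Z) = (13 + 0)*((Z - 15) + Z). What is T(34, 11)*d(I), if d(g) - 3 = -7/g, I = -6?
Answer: 2275/6 ≈ 379.17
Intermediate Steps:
T(N, Z) = -195 + 26*Z (T(N, Z) = 13*((-15 + Z) + Z) = 13*(-15 + 2*Z) = -195 + 26*Z)
d(g) = 3 - 7/g
T(34, 11)*d(I) = (-195 + 26*11)*(3 - 7/(-6)) = (-195 + 286)*(3 - 7*(-⅙)) = 91*(3 + 7/6) = 91*(25/6) = 2275/6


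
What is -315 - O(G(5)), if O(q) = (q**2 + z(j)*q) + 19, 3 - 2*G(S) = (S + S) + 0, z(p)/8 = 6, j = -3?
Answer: -713/4 ≈ -178.25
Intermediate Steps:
z(p) = 48 (z(p) = 8*6 = 48)
G(S) = 3/2 - S (G(S) = 3/2 - ((S + S) + 0)/2 = 3/2 - (2*S + 0)/2 = 3/2 - S)
O(q) = 19 + q**2 + 48*q (O(q) = (q**2 + 48*q) + 19 = 19 + q**2 + 48*q)
-315 - O(G(5)) = -315 - (19 + (3/2 - 1*5)**2 + 48*(3/2 - 1*5)) = -315 - (19 + (3/2 - 5)**2 + 48*(3/2 - 5)) = -315 - (19 + (-7/2)**2 + 48*(-7/2)) = -315 - (19 + 49/4 - 168) = -315 - 1*(-547/4) = -315 + 547/4 = -713/4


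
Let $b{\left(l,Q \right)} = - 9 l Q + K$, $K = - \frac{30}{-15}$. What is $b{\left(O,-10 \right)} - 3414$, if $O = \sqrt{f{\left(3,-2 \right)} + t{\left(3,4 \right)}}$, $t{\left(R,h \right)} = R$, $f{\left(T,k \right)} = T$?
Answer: $-3412 + 90 \sqrt{6} \approx -3191.5$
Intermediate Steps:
$K = 2$ ($K = \left(-30\right) \left(- \frac{1}{15}\right) = 2$)
$O = \sqrt{6}$ ($O = \sqrt{3 + 3} = \sqrt{6} \approx 2.4495$)
$b{\left(l,Q \right)} = 2 - 9 Q l$ ($b{\left(l,Q \right)} = - 9 l Q + 2 = - 9 Q l + 2 = 2 - 9 Q l$)
$b{\left(O,-10 \right)} - 3414 = \left(2 - - 90 \sqrt{6}\right) - 3414 = \left(2 + 90 \sqrt{6}\right) - 3414 = -3412 + 90 \sqrt{6}$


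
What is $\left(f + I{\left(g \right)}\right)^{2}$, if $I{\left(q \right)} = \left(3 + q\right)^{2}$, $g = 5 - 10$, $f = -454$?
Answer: $202500$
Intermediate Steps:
$g = -5$
$\left(f + I{\left(g \right)}\right)^{2} = \left(-454 + \left(3 - 5\right)^{2}\right)^{2} = \left(-454 + \left(-2\right)^{2}\right)^{2} = \left(-454 + 4\right)^{2} = \left(-450\right)^{2} = 202500$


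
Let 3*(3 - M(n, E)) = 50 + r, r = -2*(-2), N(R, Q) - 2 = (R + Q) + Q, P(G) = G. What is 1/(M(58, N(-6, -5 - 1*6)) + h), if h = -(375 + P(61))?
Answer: -1/451 ≈ -0.0022173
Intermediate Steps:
N(R, Q) = 2 + R + 2*Q (N(R, Q) = 2 + ((R + Q) + Q) = 2 + ((Q + R) + Q) = 2 + (R + 2*Q) = 2 + R + 2*Q)
r = 4
M(n, E) = -15 (M(n, E) = 3 - (50 + 4)/3 = 3 - ⅓*54 = 3 - 18 = -15)
h = -436 (h = -(375 + 61) = -1*436 = -436)
1/(M(58, N(-6, -5 - 1*6)) + h) = 1/(-15 - 436) = 1/(-451) = -1/451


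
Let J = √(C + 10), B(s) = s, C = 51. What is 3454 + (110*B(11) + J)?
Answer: 4664 + √61 ≈ 4671.8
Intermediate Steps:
J = √61 (J = √(51 + 10) = √61 ≈ 7.8102)
3454 + (110*B(11) + J) = 3454 + (110*11 + √61) = 3454 + (1210 + √61) = 4664 + √61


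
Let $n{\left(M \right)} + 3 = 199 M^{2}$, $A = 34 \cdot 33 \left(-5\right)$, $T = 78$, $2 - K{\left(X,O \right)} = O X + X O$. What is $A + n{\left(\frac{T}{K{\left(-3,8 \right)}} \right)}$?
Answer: $- \frac{3205446}{625} \approx -5128.7$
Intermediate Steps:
$K{\left(X,O \right)} = 2 - 2 O X$ ($K{\left(X,O \right)} = 2 - \left(O X + X O\right) = 2 - \left(O X + O X\right) = 2 - 2 O X$)
$A = -5610$ ($A = 1122 \left(-5\right) = -5610$)
$n{\left(M \right)} = -3 + 199 M^{2}$
$A + n{\left(\frac{T}{K{\left(-3,8 \right)}} \right)} = -5610 - \left(3 - 199 \left(\frac{78}{2 - 16 \left(-3\right)}\right)^{2}\right) = -5610 - \left(3 - 199 \left(\frac{78}{2 + 48}\right)^{2}\right) = -5610 - \left(3 - 199 \left(\frac{78}{50}\right)^{2}\right) = -5610 - \left(3 - 199 \left(78 \cdot \frac{1}{50}\right)^{2}\right) = -5610 - \left(3 - 199 \left(\frac{39}{25}\right)^{2}\right) = -5610 + \left(-3 + 199 \cdot \frac{1521}{625}\right) = -5610 + \left(-3 + \frac{302679}{625}\right) = -5610 + \frac{300804}{625} = - \frac{3205446}{625}$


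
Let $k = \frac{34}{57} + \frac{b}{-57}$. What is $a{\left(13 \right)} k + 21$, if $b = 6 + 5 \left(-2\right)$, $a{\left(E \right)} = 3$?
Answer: $23$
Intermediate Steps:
$b = -4$ ($b = 6 - 10 = -4$)
$k = \frac{2}{3}$ ($k = \frac{34}{57} - \frac{4}{-57} = 34 \cdot \frac{1}{57} - - \frac{4}{57} = \frac{34}{57} + \frac{4}{57} = \frac{2}{3} \approx 0.66667$)
$a{\left(13 \right)} k + 21 = 3 \cdot \frac{2}{3} + 21 = 2 + 21 = 23$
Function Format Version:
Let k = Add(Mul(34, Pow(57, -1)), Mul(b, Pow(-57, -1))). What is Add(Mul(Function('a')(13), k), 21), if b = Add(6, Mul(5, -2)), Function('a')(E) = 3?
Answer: 23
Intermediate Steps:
b = -4 (b = Add(6, -10) = -4)
k = Rational(2, 3) (k = Add(Mul(34, Pow(57, -1)), Mul(-4, Pow(-57, -1))) = Add(Mul(34, Rational(1, 57)), Mul(-4, Rational(-1, 57))) = Add(Rational(34, 57), Rational(4, 57)) = Rational(2, 3) ≈ 0.66667)
Add(Mul(Function('a')(13), k), 21) = Add(Mul(3, Rational(2, 3)), 21) = Add(2, 21) = 23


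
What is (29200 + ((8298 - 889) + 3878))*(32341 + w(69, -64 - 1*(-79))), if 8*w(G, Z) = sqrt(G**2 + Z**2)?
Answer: 1309390067 + 121461*sqrt(554)/8 ≈ 1.3097e+9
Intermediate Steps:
w(G, Z) = sqrt(G**2 + Z**2)/8
(29200 + ((8298 - 889) + 3878))*(32341 + w(69, -64 - 1*(-79))) = (29200 + ((8298 - 889) + 3878))*(32341 + sqrt(69**2 + (-64 - 1*(-79))**2)/8) = (29200 + (7409 + 3878))*(32341 + sqrt(4761 + (-64 + 79)**2)/8) = (29200 + 11287)*(32341 + sqrt(4761 + 15**2)/8) = 40487*(32341 + sqrt(4761 + 225)/8) = 40487*(32341 + sqrt(4986)/8) = 40487*(32341 + (3*sqrt(554))/8) = 40487*(32341 + 3*sqrt(554)/8) = 1309390067 + 121461*sqrt(554)/8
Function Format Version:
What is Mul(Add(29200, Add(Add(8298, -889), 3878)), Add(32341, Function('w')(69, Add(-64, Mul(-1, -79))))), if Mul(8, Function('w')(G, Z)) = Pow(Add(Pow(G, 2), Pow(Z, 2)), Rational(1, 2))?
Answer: Add(1309390067, Mul(Rational(121461, 8), Pow(554, Rational(1, 2)))) ≈ 1.3097e+9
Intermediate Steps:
Function('w')(G, Z) = Mul(Rational(1, 8), Pow(Add(Pow(G, 2), Pow(Z, 2)), Rational(1, 2)))
Mul(Add(29200, Add(Add(8298, -889), 3878)), Add(32341, Function('w')(69, Add(-64, Mul(-1, -79))))) = Mul(Add(29200, Add(Add(8298, -889), 3878)), Add(32341, Mul(Rational(1, 8), Pow(Add(Pow(69, 2), Pow(Add(-64, Mul(-1, -79)), 2)), Rational(1, 2))))) = Mul(Add(29200, Add(7409, 3878)), Add(32341, Mul(Rational(1, 8), Pow(Add(4761, Pow(Add(-64, 79), 2)), Rational(1, 2))))) = Mul(Add(29200, 11287), Add(32341, Mul(Rational(1, 8), Pow(Add(4761, Pow(15, 2)), Rational(1, 2))))) = Mul(40487, Add(32341, Mul(Rational(1, 8), Pow(Add(4761, 225), Rational(1, 2))))) = Mul(40487, Add(32341, Mul(Rational(1, 8), Pow(4986, Rational(1, 2))))) = Mul(40487, Add(32341, Mul(Rational(1, 8), Mul(3, Pow(554, Rational(1, 2)))))) = Mul(40487, Add(32341, Mul(Rational(3, 8), Pow(554, Rational(1, 2))))) = Add(1309390067, Mul(Rational(121461, 8), Pow(554, Rational(1, 2))))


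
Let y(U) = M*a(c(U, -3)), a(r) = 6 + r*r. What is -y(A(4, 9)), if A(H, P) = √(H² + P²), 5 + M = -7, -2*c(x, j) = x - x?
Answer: 72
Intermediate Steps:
c(x, j) = 0 (c(x, j) = -(x - x)/2 = -½*0 = 0)
a(r) = 6 + r²
M = -12 (M = -5 - 7 = -12)
y(U) = -72 (y(U) = -12*(6 + 0²) = -12*(6 + 0) = -12*6 = -72)
-y(A(4, 9)) = -1*(-72) = 72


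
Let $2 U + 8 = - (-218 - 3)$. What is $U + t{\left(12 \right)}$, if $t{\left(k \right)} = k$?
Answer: $\frac{237}{2} \approx 118.5$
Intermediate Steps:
$U = \frac{213}{2}$ ($U = -4 + \frac{\left(-1\right) \left(-218 - 3\right)}{2} = -4 + \frac{\left(-1\right) \left(-221\right)}{2} = -4 + \frac{1}{2} \cdot 221 = -4 + \frac{221}{2} = \frac{213}{2} \approx 106.5$)
$U + t{\left(12 \right)} = \frac{213}{2} + 12 = \frac{237}{2}$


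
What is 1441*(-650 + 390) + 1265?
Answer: -373395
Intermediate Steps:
1441*(-650 + 390) + 1265 = 1441*(-260) + 1265 = -374660 + 1265 = -373395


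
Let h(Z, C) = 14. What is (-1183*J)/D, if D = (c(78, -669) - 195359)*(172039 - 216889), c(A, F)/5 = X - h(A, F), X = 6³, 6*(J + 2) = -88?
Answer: 91/40230243 ≈ 2.2620e-6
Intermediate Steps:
J = -50/3 (J = -2 + (⅙)*(-88) = -2 - 44/3 = -50/3 ≈ -16.667)
X = 216
c(A, F) = 1010 (c(A, F) = 5*(216 - 1*14) = 5*(216 - 14) = 5*202 = 1010)
D = 8716552650 (D = (1010 - 195359)*(172039 - 216889) = -194349*(-44850) = 8716552650)
(-1183*J)/D = -1183*(-50/3)/8716552650 = (59150/3)*(1/8716552650) = 91/40230243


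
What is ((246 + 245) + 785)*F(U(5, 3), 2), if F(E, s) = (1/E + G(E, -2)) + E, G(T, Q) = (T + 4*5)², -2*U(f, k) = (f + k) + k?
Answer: 261029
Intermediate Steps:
U(f, k) = -k - f/2 (U(f, k) = -((f + k) + k)/2 = -(f + 2*k)/2 = -k - f/2)
G(T, Q) = (20 + T)² (G(T, Q) = (T + 20)² = (20 + T)²)
F(E, s) = E + 1/E + (20 + E)² (F(E, s) = (1/E + (20 + E)²) + E = E + 1/E + (20 + E)²)
((246 + 245) + 785)*F(U(5, 3), 2) = ((246 + 245) + 785)*((-1*3 - ½*5) + 1/(-1*3 - ½*5) + (20 + (-1*3 - ½*5))²) = (491 + 785)*((-3 - 5/2) + 1/(-3 - 5/2) + (20 + (-3 - 5/2))²) = 1276*(-11/2 + 1/(-11/2) + (20 - 11/2)²) = 1276*(-11/2 - 2/11 + (29/2)²) = 1276*(-11/2 - 2/11 + 841/4) = 1276*(9001/44) = 261029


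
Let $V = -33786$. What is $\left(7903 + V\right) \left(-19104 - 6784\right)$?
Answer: $670059104$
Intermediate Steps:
$\left(7903 + V\right) \left(-19104 - 6784\right) = \left(7903 - 33786\right) \left(-19104 - 6784\right) = \left(-25883\right) \left(-25888\right) = 670059104$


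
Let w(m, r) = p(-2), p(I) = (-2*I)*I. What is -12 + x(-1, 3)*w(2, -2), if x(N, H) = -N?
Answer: -20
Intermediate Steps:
p(I) = -2*I²
w(m, r) = -8 (w(m, r) = -2*(-2)² = -2*4 = -8)
-12 + x(-1, 3)*w(2, -2) = -12 - 1*(-1)*(-8) = -12 + 1*(-8) = -12 - 8 = -20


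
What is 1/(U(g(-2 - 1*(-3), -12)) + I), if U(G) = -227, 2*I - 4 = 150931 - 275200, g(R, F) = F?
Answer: -2/124719 ≈ -1.6036e-5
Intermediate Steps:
I = -124265/2 (I = 2 + (150931 - 275200)/2 = 2 + (½)*(-124269) = 2 - 124269/2 = -124265/2 ≈ -62133.)
1/(U(g(-2 - 1*(-3), -12)) + I) = 1/(-227 - 124265/2) = 1/(-124719/2) = -2/124719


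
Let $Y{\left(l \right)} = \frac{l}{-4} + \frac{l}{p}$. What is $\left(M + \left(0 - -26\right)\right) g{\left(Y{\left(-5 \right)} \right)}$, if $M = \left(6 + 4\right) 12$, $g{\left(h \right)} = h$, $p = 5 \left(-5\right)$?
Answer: $\frac{2117}{10} \approx 211.7$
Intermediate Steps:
$p = -25$
$Y{\left(l \right)} = - \frac{29 l}{100}$ ($Y{\left(l \right)} = \frac{l}{-4} + \frac{l}{-25} = l \left(- \frac{1}{4}\right) + l \left(- \frac{1}{25}\right) = - \frac{l}{4} - \frac{l}{25} = - \frac{29 l}{100}$)
$M = 120$ ($M = 10 \cdot 12 = 120$)
$\left(M + \left(0 - -26\right)\right) g{\left(Y{\left(-5 \right)} \right)} = \left(120 + \left(0 - -26\right)\right) \left(\left(- \frac{29}{100}\right) \left(-5\right)\right) = \left(120 + \left(0 + 26\right)\right) \frac{29}{20} = \left(120 + 26\right) \frac{29}{20} = 146 \cdot \frac{29}{20} = \frac{2117}{10}$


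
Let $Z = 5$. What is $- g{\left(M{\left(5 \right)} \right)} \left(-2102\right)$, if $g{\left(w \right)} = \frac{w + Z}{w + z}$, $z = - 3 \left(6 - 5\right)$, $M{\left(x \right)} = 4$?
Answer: $18918$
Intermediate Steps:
$z = -3$ ($z = \left(-3\right) 1 = -3$)
$g{\left(w \right)} = \frac{5 + w}{-3 + w}$ ($g{\left(w \right)} = \frac{w + 5}{w - 3} = \frac{5 + w}{-3 + w}$)
$- g{\left(M{\left(5 \right)} \right)} \left(-2102\right) = - \frac{5 + 4}{-3 + 4} \left(-2102\right) = - 1^{-1} \cdot 9 \left(-2102\right) = - 1 \cdot 9 \left(-2102\right) = - 9 \left(-2102\right) = \left(-1\right) \left(-18918\right) = 18918$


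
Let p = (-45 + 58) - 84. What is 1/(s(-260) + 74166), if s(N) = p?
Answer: 1/74095 ≈ 1.3496e-5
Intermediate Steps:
p = -71 (p = 13 - 84 = -71)
s(N) = -71
1/(s(-260) + 74166) = 1/(-71 + 74166) = 1/74095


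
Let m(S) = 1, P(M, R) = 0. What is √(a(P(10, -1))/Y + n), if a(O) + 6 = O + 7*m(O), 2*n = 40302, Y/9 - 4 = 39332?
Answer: 5*√2806205704170/59004 ≈ 141.95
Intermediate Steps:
Y = 354024 (Y = 36 + 9*39332 = 36 + 353988 = 354024)
n = 20151 (n = (½)*40302 = 20151)
a(O) = 1 + O (a(O) = -6 + (O + 7*1) = -6 + (O + 7) = -6 + (7 + O) = 1 + O)
√(a(P(10, -1))/Y + n) = √((1 + 0)/354024 + 20151) = √(1*(1/354024) + 20151) = √(1/354024 + 20151) = √(7133937625/354024) = 5*√2806205704170/59004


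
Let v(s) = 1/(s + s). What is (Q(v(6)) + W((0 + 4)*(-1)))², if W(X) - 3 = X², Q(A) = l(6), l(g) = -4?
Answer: 225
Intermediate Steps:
v(s) = 1/(2*s)
Q(A) = -4
W(X) = 3 + X²
(Q(v(6)) + W((0 + 4)*(-1)))² = (-4 + (3 + ((0 + 4)*(-1))²))² = (-4 + (3 + (4*(-1))²))² = (-4 + (3 + (-4)²))² = (-4 + (3 + 16))² = (-4 + 19)² = 15² = 225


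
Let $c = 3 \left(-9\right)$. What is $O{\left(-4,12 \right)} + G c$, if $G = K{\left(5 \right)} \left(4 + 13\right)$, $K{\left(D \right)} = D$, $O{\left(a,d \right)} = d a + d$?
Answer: $-2331$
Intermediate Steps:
$O{\left(a,d \right)} = d + a d$ ($O{\left(a,d \right)} = a d + d = d + a d$)
$c = -27$
$G = 85$ ($G = 5 \left(4 + 13\right) = 5 \cdot 17 = 85$)
$O{\left(-4,12 \right)} + G c = 12 \left(1 - 4\right) + 85 \left(-27\right) = 12 \left(-3\right) - 2295 = -36 - 2295 = -2331$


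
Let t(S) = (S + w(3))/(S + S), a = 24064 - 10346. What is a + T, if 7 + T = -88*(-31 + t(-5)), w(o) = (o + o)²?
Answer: 83559/5 ≈ 16712.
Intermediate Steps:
w(o) = 4*o² (w(o) = (2*o)² = 4*o²)
a = 13718
t(S) = (36 + S)/(2*S) (t(S) = (S + 4*3²)/(S + S) = (S + 4*9)/((2*S)) = (S + 36)*(1/(2*S)) = (36 + S)*(1/(2*S)) = (36 + S)/(2*S))
T = 14969/5 (T = -7 - 88*(-31 + (½)*(36 - 5)/(-5)) = -7 - 88*(-31 + (½)*(-⅕)*31) = -7 - 88*(-31 - 31/10) = -7 - 88*(-341/10) = -7 + 15004/5 = 14969/5 ≈ 2993.8)
a + T = 13718 + 14969/5 = 83559/5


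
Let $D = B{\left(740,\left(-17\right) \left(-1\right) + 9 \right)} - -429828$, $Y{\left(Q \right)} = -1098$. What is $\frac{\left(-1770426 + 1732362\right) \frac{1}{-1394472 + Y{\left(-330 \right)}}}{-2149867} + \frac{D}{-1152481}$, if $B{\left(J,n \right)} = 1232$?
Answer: $- \frac{19595530356095124}{52390561996720915} \approx -0.37403$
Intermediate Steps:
$D = 431060$ ($D = 1232 - -429828 = 1232 + 429828 = 431060$)
$\frac{\left(-1770426 + 1732362\right) \frac{1}{-1394472 + Y{\left(-330 \right)}}}{-2149867} + \frac{D}{-1152481} = \frac{\left(-1770426 + 1732362\right) \frac{1}{-1394472 - 1098}}{-2149867} + \frac{431060}{-1152481} = - \frac{38064}{-1395570} \left(- \frac{1}{2149867}\right) + 431060 \left(- \frac{1}{1152481}\right) = \left(-38064\right) \left(- \frac{1}{1395570}\right) \left(- \frac{1}{2149867}\right) - \frac{431060}{1152481} = \frac{6344}{232595} \left(- \frac{1}{2149867}\right) - \frac{431060}{1152481} = - \frac{6344}{500048314865} - \frac{431060}{1152481} = - \frac{19595530356095124}{52390561996720915}$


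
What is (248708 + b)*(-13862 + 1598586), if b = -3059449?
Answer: -4454248720484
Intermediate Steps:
(248708 + b)*(-13862 + 1598586) = (248708 - 3059449)*(-13862 + 1598586) = -2810741*1584724 = -4454248720484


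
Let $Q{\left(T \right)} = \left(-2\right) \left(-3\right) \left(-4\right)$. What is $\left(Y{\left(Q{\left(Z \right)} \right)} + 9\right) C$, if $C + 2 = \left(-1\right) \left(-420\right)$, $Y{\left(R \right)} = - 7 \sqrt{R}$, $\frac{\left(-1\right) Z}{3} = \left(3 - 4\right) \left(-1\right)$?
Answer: $3762 - 5852 i \sqrt{6} \approx 3762.0 - 14334.0 i$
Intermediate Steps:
$Z = -3$ ($Z = - 3 \left(3 - 4\right) \left(-1\right) = - 3 \left(\left(-1\right) \left(-1\right)\right) = \left(-3\right) 1 = -3$)
$Q{\left(T \right)} = -24$ ($Q{\left(T \right)} = 6 \left(-4\right) = -24$)
$C = 418$ ($C = -2 - -420 = -2 + 420 = 418$)
$\left(Y{\left(Q{\left(Z \right)} \right)} + 9\right) C = \left(- 7 \sqrt{-24} + 9\right) 418 = \left(- 7 \cdot 2 i \sqrt{6} + 9\right) 418 = \left(- 14 i \sqrt{6} + 9\right) 418 = \left(9 - 14 i \sqrt{6}\right) 418 = 3762 - 5852 i \sqrt{6}$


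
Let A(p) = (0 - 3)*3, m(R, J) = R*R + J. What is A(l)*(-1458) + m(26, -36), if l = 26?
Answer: 13762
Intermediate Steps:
m(R, J) = J + R² (m(R, J) = R² + J = J + R²)
A(p) = -9 (A(p) = -3*3 = -9)
A(l)*(-1458) + m(26, -36) = -9*(-1458) + (-36 + 26²) = 13122 + (-36 + 676) = 13122 + 640 = 13762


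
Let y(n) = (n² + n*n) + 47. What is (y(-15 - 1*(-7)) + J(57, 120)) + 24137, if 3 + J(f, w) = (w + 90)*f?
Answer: 36279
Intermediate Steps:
J(f, w) = -3 + f*(90 + w) (J(f, w) = -3 + (w + 90)*f = -3 + (90 + w)*f = -3 + f*(90 + w))
y(n) = 47 + 2*n² (y(n) = (n² + n²) + 47 = 2*n² + 47 = 47 + 2*n²)
(y(-15 - 1*(-7)) + J(57, 120)) + 24137 = ((47 + 2*(-15 - 1*(-7))²) + (-3 + 90*57 + 57*120)) + 24137 = ((47 + 2*(-15 + 7)²) + (-3 + 5130 + 6840)) + 24137 = ((47 + 2*(-8)²) + 11967) + 24137 = ((47 + 2*64) + 11967) + 24137 = ((47 + 128) + 11967) + 24137 = (175 + 11967) + 24137 = 12142 + 24137 = 36279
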